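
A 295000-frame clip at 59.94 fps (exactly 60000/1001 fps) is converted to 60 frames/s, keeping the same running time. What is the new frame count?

295295 frames

Target frames = source frames × (target rate / source rate) = 295000 × (60)/(60000/1001) = 295000 × 1001/1000 = 295295.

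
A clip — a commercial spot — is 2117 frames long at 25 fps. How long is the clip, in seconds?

84.68 seconds

Running time = 2117 / (25) = 84.68 s.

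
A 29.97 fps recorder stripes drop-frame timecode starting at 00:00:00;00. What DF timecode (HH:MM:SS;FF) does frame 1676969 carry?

15:32:34;27

Ten DF minutes hold 17982 frames, so frame 1676969 lies in block 93 (frames 1672326–1690307) with 4643 frames into that block.
The block's first minute is 1800 frames and the rest 1798 each; 4643 frames reaches minute 2, so 93 × 18 + 2 × 2 = 1678 labels have been skipped so far.
Adding those back, label number 1676969 + 1678 = 1678647 at 30 labels/s is 55954 s + 27 f = 15 h 32 min 34 s frame 27, i.e. 15:32:34;27.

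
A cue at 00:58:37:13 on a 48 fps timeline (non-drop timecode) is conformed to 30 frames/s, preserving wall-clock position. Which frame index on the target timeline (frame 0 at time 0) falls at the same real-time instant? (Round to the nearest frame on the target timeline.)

frame 105518

Source frame index: (0×3600 + 58×60 + 37) × 48 + 13 = 168829.
Real time: 168829 / (48) = 168829/48 s.
Target frame: (168829/48) × (30) = 844145/8 ≈ 105518.125 → 105518.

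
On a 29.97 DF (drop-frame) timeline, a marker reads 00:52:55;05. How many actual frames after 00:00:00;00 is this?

95161

As if non-drop at 30 labels/s: (0 × 3600 + 52 × 60 + 55) × 30 + 5 = 95255.
Minute boundaries passed: 52; those not divisible by 10: 52 − 5 = 47; dropped labels = 2 × 47 = 94.
Actual frame index = 95255 − 94 = 95161.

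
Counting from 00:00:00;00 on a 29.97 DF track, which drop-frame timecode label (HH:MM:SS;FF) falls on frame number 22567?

Each 10-minute DF block holds 10 × 60 × 30 − 9 × 2 = 17982 frames. 22567 ÷ 17982 → 1 full block, remainder 4585.
Within the partial block the first minute is 1800 frames and each further minute 1798, so 2 further minute boundaries passed. Total skipped labels = 18 × 1 + 2 × 2 = 22.
Non-drop label index = 22567 + 22 = 22589; at 30 labels/s that is 00:12:32:29, i.e. DF 00:12:32;29.

00:12:32;29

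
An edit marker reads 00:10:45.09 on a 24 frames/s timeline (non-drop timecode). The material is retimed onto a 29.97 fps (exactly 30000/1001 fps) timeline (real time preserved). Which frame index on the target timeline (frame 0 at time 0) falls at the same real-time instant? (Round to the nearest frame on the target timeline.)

Source frame index: (0×3600 + 10×60 + 45) × 24 + 9 = 15489.
Real time: 15489 / (24) = 5163/8 s.
Target frame: (5163/8) × (30000/1001) = 19361250/1001 ≈ 19341.908 → 19342.

frame 19342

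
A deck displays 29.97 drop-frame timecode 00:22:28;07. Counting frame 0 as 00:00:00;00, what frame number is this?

Complete 10-minute blocks: 2, each 17982 frames → 35964.
Remaining 2 whole minutes in the current block: 1800 + 1 × 1798 = 3598 frames.
Within the current minute: 28 × 30 + 7 − 2 = 845 (labels ;00/;01 skipped at this minute). Total = 35964 + 3598 + 845 = 40407.

40407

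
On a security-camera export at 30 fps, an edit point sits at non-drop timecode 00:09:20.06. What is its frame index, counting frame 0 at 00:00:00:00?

Total seconds to the label: (0 × 3600 + 9 × 60 + 20) = 560.
Frame index = 560 × 30 + 6 = 16806.

16806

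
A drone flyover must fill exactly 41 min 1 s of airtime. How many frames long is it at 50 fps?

41 min 1 s = 2461 s.
Frames = 2461 × 50 = 123050.

123050 frames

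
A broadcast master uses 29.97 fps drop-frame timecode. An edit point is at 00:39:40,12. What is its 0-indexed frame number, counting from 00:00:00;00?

71340

Complete 10-minute blocks: 3, each 17982 frames → 53946.
Remaining 9 whole minutes in the current block: 1800 + 8 × 1798 = 16184 frames.
Within the current minute: 40 × 30 + 12 − 2 = 1210 (labels ;00/;01 skipped at this minute). Total = 53946 + 16184 + 1210 = 71340.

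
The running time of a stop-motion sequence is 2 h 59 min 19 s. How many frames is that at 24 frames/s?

2 h 59 min 19 s = 10759 s.
Frames = 10759 × 24 = 258216.

258216 frames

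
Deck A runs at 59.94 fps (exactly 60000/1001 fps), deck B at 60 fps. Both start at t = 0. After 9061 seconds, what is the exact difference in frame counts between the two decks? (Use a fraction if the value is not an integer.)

A emits 60000/1001 × 9061 = 41820000/77 frames; B emits 60 × 9061 = 543660.
Difference = 41820/77 frames (≈ 543.1169); B is ahead of A.

41820/77 frames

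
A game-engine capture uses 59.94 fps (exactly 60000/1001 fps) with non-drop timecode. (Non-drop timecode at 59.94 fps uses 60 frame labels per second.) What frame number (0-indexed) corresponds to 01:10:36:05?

Total seconds to the label: (1 × 3600 + 10 × 60 + 36) = 4236.
Frame index = 4236 × 60 + 5 = 254165.

254165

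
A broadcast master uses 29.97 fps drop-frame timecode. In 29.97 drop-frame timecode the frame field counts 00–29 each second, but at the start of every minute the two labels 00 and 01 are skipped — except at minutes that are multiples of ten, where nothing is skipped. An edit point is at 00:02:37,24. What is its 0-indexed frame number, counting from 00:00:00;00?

Complete 10-minute blocks: 0, each 17982 frames → 0.
Remaining 2 whole minutes in the current block: 1800 + 1 × 1798 = 3598 frames.
Within the current minute: 37 × 30 + 24 − 2 = 1132 (labels ;00/;01 skipped at this minute). Total = 0 + 3598 + 1132 = 4730.

4730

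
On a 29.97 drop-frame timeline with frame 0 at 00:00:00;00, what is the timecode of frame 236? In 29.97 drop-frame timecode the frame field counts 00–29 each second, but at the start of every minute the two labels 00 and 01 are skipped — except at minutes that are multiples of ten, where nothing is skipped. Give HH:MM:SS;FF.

Ten DF minutes hold 17982 frames, so frame 236 lies in block 0 (frames 0–17981) with 236 frames into that block.
The block's first minute is 1800 frames and the rest 1798 each; 236 frames reaches minute 0, so 0 × 18 + 0 × 2 = 0 labels have been skipped so far.
Adding those back, label number 236 + 0 = 236 at 30 labels/s is 7 s + 26 f = 0 h 0 min 7 s frame 26, i.e. 00:00:07;26.

00:00:07;26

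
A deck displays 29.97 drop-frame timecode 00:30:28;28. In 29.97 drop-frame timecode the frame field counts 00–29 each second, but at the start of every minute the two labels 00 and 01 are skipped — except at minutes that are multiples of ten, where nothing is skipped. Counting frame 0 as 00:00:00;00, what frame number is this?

54814

As if non-drop at 30 labels/s: (0 × 3600 + 30 × 60 + 28) × 30 + 28 = 54868.
Minute boundaries passed: 30; those not divisible by 10: 30 − 3 = 27; dropped labels = 2 × 27 = 54.
Actual frame index = 54868 − 54 = 54814.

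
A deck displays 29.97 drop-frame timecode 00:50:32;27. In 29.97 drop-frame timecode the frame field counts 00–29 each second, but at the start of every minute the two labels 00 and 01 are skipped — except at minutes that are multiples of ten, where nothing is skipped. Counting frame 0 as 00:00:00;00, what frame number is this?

90897

Complete 10-minute blocks: 5, each 17982 frames → 89910.
Remaining 0 whole minutes in the current block: 0 frames.
Within the current minute: 32 × 30 + 27 = 987. Total = 89910 + 0 + 987 = 90897.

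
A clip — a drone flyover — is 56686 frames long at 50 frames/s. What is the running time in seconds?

1133.72 seconds

Running time = 56686 / (50) = 1133.72 s.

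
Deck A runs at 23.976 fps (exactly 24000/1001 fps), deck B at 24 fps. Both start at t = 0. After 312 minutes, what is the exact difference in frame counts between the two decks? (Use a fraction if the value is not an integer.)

34560/77 frames

312 min = 18720 s.
A emits 24000/1001 × 18720 = 34560000/77 frames; B emits 24 × 18720 = 449280.
Difference = 34560/77 frames (≈ 448.8312); B is ahead of A.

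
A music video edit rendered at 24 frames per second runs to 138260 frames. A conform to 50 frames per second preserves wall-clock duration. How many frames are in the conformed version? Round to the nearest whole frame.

288042 frames

Frames at target rate = 138260 × (50) / (24) = 864125/3 ≈ 288041.667.
Nearest whole frame: 288042.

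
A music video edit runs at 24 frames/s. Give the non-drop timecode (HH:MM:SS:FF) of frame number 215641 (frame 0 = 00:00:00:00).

02:29:45:01

215641 ÷ 24 = 8985 full seconds, remainder 1 frame.
8985 s = 2 h 29 min 45 s.
Timecode: 02:29:45:01.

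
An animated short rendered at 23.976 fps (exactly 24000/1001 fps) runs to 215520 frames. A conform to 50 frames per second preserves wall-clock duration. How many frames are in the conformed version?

Target frames = source frames × (target rate / source rate) = 215520 × (50)/(24000/1001) = 215520 × 1001/480 = 449449.

449449 frames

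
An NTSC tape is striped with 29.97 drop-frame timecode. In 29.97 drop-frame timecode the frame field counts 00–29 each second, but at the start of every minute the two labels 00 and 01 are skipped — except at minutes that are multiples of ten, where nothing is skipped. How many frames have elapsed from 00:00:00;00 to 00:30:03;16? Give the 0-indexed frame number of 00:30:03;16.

Complete 10-minute blocks: 3, each 17982 frames → 53946.
Remaining 0 whole minutes in the current block: 0 frames.
Within the current minute: 3 × 30 + 16 = 106. Total = 53946 + 0 + 106 = 54052.

54052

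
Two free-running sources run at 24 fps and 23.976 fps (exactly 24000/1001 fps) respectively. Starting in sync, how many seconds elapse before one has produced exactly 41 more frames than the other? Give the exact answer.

The gap grows by |24000/1001 − 24| = 24/1001 frames per second.
Time for a 41-frame gap: 41 ÷ (24/1001) = 41041/24 s.

41041/24 seconds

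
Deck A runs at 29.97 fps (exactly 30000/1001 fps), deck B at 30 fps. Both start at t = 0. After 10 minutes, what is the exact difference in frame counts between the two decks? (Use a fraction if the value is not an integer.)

18000/1001 frames

10 min = 600 s.
A emits 30000/1001 × 600 = 18000000/1001 frames; B emits 30 × 600 = 18000.
Difference = 18000/1001 frames (≈ 17.9820); B is ahead of A.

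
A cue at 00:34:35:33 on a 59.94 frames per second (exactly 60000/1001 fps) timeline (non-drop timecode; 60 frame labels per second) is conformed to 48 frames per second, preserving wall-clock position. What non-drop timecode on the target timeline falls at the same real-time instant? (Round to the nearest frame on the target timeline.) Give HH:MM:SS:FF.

Source frame index: (0×3600 + 34×60 + 35) × 60 + 33 = 124533.
Real time: 124533 / (60000/1001) = 41552511/20000 s.
Target frame: (41552511/20000) × (48) = 124657533/1250 ≈ 99726.026 → 99726.
At 48 labels/s: frame 99726 → 00:34:37:30.

00:34:37:30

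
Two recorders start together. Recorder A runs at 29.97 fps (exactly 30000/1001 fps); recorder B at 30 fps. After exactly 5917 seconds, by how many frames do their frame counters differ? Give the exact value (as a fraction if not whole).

177510/1001 frames

A emits 30000/1001 × 5917 = 177510000/1001 frames; B emits 30 × 5917 = 177510.
Difference = 177510/1001 frames (≈ 177.3327); B is ahead of A.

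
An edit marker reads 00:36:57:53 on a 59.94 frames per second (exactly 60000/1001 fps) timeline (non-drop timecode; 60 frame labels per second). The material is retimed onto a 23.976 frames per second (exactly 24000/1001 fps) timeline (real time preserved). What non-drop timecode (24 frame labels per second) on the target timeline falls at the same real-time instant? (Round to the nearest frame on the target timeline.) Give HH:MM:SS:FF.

00:36:57:21

Source frame index: (0×3600 + 36×60 + 57) × 60 + 53 = 133073.
Real time: 133073 / (60000/1001) = 133206073/60000 s.
Target frame: (133206073/60000) × (24000/1001) = 266146/5 ≈ 53229.200 → 53229.
At 24 labels/s: frame 53229 → 00:36:57:21.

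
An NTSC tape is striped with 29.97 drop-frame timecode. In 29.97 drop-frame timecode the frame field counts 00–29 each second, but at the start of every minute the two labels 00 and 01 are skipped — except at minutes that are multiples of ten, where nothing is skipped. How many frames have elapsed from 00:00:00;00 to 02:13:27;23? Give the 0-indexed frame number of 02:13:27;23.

239993

Complete 10-minute blocks: 13, each 17982 frames → 233766.
Remaining 3 whole minutes in the current block: 1800 + 2 × 1798 = 5396 frames.
Within the current minute: 27 × 30 + 23 − 2 = 831 (labels ;00/;01 skipped at this minute). Total = 233766 + 5396 + 831 = 239993.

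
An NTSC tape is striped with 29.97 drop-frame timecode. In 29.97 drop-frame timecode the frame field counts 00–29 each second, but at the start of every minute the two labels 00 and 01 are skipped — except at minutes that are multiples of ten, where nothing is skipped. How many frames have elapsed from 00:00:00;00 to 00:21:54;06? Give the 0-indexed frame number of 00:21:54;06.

39388

As if non-drop at 30 labels/s: (0 × 3600 + 21 × 60 + 54) × 30 + 6 = 39426.
Minute boundaries passed: 21; those not divisible by 10: 21 − 2 = 19; dropped labels = 2 × 19 = 38.
Actual frame index = 39426 − 38 = 39388.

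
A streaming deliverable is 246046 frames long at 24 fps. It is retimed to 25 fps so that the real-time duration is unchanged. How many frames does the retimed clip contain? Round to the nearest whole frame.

Frames at target rate = 246046 × (25) / (24) = 3075575/12 ≈ 256297.917.
Nearest whole frame: 256298.

256298 frames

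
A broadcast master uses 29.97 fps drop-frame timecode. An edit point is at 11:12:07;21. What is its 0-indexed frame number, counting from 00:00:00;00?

As if non-drop at 30 labels/s: (11 × 3600 + 12 × 60 + 7) × 30 + 21 = 1209831.
Minute boundaries passed: 672; those not divisible by 10: 672 − 67 = 605; dropped labels = 2 × 605 = 1210.
Actual frame index = 1209831 − 1210 = 1208621.

1208621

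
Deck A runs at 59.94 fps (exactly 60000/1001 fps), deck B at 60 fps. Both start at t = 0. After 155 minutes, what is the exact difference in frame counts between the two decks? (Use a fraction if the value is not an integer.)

558000/1001 frames

155 min = 9300 s.
A emits 60000/1001 × 9300 = 558000000/1001 frames; B emits 60 × 9300 = 558000.
Difference = 558000/1001 frames (≈ 557.4426); B is ahead of A.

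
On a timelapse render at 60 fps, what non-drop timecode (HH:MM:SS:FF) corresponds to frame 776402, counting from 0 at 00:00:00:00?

03:35:40:02

776402 ÷ 60 = 12940 full seconds, remainder 2 frames.
12940 s = 3 h 35 min 40 s.
Timecode: 03:35:40:02.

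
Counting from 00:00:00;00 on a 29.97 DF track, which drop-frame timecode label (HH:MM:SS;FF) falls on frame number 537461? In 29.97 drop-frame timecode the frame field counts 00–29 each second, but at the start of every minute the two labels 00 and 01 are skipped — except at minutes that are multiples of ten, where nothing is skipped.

Each 10-minute DF block holds 10 × 60 × 30 − 9 × 2 = 17982 frames. 537461 ÷ 17982 → 29 full blocks, remainder 15983.
Within the partial block the first minute is 1800 frames and each further minute 1798, so 8 further minute boundaries passed. Total skipped labels = 18 × 29 + 2 × 8 = 538.
Non-drop label index = 537461 + 538 = 537999; at 30 labels/s that is 04:58:53:09, i.e. DF 04:58:53;09.

04:58:53;09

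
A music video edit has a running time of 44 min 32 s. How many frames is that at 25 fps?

66800 frames

44 min 32 s = 2672 s.
Frames = 2672 × 25 = 66800.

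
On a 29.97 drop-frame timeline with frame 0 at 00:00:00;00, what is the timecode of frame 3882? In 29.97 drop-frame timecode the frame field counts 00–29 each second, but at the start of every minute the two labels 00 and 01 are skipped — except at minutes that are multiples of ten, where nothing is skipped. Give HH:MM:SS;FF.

Ten DF minutes hold 17982 frames, so frame 3882 lies in block 0 (frames 0–17981) with 3882 frames into that block.
The block's first minute is 1800 frames and the rest 1798 each; 3882 frames reaches minute 2, so 0 × 18 + 2 × 2 = 4 labels have been skipped so far.
Adding those back, label number 3882 + 4 = 3886 at 30 labels/s is 129 s + 16 f = 0 h 2 min 9 s frame 16, i.e. 00:02:09;16.

00:02:09;16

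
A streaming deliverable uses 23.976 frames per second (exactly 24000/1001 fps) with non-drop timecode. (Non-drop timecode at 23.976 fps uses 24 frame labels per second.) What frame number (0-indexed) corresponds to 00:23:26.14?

Total seconds to the label: (0 × 3600 + 23 × 60 + 26) = 1406.
Frame index = 1406 × 24 + 14 = 33758.

frame 33758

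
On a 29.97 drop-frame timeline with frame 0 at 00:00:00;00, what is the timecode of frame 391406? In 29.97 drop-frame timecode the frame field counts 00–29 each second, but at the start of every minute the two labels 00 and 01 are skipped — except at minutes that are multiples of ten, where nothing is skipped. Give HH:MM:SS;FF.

Each 10-minute DF block holds 10 × 60 × 30 − 9 × 2 = 17982 frames. 391406 ÷ 17982 → 21 full blocks, remainder 13784.
Within the partial block the first minute is 1800 frames and each further minute 1798, so 7 further minute boundaries passed. Total skipped labels = 18 × 21 + 2 × 7 = 392.
Non-drop label index = 391406 + 392 = 391798; at 30 labels/s that is 03:37:39:28, i.e. DF 03:37:39;28.

03:37:39;28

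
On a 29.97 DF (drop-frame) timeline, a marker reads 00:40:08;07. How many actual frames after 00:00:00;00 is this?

As if non-drop at 30 labels/s: (0 × 3600 + 40 × 60 + 8) × 30 + 7 = 72247.
Minute boundaries passed: 40; those not divisible by 10: 40 − 4 = 36; dropped labels = 2 × 36 = 72.
Actual frame index = 72247 − 72 = 72175.

72175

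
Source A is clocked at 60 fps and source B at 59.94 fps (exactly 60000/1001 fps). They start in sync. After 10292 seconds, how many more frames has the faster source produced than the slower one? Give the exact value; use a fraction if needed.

A emits 60 × 10292 = 617520 frames; B emits 60000/1001 × 10292 = 617520000/1001.
Difference = 617520/1001 frames (≈ 616.9031); B is behind A.

617520/1001 frames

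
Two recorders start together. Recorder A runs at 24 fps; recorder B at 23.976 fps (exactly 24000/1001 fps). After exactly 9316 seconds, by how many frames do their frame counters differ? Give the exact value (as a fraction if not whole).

223584/1001 frames

A emits 24 × 9316 = 223584 frames; B emits 24000/1001 × 9316 = 223584000/1001.
Difference = 223584/1001 frames (≈ 223.3606); B is behind A.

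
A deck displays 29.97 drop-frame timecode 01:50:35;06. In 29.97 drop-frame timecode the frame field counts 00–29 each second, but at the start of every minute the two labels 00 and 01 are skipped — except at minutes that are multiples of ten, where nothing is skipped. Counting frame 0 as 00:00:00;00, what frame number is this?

As if non-drop at 30 labels/s: (1 × 3600 + 50 × 60 + 35) × 30 + 6 = 199056.
Minute boundaries passed: 110; those not divisible by 10: 110 − 11 = 99; dropped labels = 2 × 99 = 198.
Actual frame index = 199056 − 198 = 198858.

198858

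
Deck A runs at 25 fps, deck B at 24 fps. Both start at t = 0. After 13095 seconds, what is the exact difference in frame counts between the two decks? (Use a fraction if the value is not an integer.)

A emits 25 × 13095 = 327375 frames; B emits 24 × 13095 = 314280.
Difference = 13095 frames; B is behind A.

13095 frames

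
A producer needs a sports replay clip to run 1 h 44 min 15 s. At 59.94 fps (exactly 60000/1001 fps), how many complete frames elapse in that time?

374925 frames

1 h 44 min 15 s = 6255 s.
Frames = 6255 × 60000/1001 = 375300000/1001 ≈ 374925.0749.
Complete frames: 374925.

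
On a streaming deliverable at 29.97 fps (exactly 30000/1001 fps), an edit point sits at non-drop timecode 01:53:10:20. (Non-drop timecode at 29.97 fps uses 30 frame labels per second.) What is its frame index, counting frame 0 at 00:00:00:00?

Total seconds to the label: (1 × 3600 + 53 × 60 + 10) = 6790.
Frame index = 6790 × 30 + 20 = 203720.

frame 203720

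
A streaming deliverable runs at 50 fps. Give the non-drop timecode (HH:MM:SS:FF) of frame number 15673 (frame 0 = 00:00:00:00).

00:05:13:23

15673 ÷ 50 = 313 full seconds, remainder 23 frames.
313 s = 0 h 5 min 13 s.
Timecode: 00:05:13:23.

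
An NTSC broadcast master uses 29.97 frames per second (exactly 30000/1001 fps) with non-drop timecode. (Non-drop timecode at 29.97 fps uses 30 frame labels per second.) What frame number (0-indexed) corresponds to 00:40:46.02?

73382

Total seconds to the label: (0 × 3600 + 40 × 60 + 46) = 2446.
Frame index = 2446 × 30 + 2 = 73382.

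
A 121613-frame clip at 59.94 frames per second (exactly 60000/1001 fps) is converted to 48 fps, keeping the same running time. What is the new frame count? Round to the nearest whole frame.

Frames at target rate = 121613 × (48) / (60000/1001) = 121734613/1250 ≈ 97387.690.
Nearest whole frame: 97388.

97388 frames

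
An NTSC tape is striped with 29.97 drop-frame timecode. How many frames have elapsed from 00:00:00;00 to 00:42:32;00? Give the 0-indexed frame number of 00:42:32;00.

76484

Complete 10-minute blocks: 4, each 17982 frames → 71928.
Remaining 2 whole minutes in the current block: 1800 + 1 × 1798 = 3598 frames.
Within the current minute: 32 × 30 + 0 − 2 = 958 (labels ;00/;01 skipped at this minute). Total = 71928 + 3598 + 958 = 76484.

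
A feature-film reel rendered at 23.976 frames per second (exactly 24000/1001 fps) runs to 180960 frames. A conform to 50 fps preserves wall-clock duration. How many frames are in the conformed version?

Target frames = source frames × (target rate / source rate) = 180960 × (50)/(24000/1001) = 180960 × 1001/480 = 377377.

377377 frames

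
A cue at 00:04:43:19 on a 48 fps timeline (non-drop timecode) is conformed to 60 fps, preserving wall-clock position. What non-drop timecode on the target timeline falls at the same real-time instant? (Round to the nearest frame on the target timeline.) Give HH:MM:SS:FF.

Source frame index: (0×3600 + 4×60 + 43) × 48 + 19 = 13603.
Real time: 13603 / (48) = 13603/48 s.
Target frame: (13603/48) × (60) = 68015/4 ≈ 17003.750 → 17004.
At 60 labels/s: frame 17004 → 00:04:43:24.

00:04:43:24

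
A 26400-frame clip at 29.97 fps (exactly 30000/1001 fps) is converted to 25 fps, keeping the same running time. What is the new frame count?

22022 frames

Target frames = source frames × (target rate / source rate) = 26400 × (25)/(30000/1001) = 26400 × 1001/1200 = 22022.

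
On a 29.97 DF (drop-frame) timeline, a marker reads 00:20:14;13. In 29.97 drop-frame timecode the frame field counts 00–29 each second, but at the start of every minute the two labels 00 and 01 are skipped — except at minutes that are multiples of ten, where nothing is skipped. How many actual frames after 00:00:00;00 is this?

36397

As if non-drop at 30 labels/s: (0 × 3600 + 20 × 60 + 14) × 30 + 13 = 36433.
Minute boundaries passed: 20; those not divisible by 10: 20 − 2 = 18; dropped labels = 2 × 18 = 36.
Actual frame index = 36433 − 36 = 36397.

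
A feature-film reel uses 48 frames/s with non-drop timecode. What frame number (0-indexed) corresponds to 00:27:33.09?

frame 79353

Total seconds to the label: (0 × 3600 + 27 × 60 + 33) = 1653.
Frame index = 1653 × 48 + 9 = 79353.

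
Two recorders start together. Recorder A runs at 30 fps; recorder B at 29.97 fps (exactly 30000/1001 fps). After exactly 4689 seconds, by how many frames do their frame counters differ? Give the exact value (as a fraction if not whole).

A emits 30 × 4689 = 140670 frames; B emits 30000/1001 × 4689 = 140670000/1001.
Difference = 140670/1001 frames (≈ 140.5295); B is behind A.

140670/1001 frames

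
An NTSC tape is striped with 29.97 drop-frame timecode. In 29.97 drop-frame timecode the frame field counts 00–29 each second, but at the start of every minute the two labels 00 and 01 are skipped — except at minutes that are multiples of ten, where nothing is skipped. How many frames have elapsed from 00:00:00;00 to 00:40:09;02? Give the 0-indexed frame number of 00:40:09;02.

Complete 10-minute blocks: 4, each 17982 frames → 71928.
Remaining 0 whole minutes in the current block: 0 frames.
Within the current minute: 9 × 30 + 2 = 272. Total = 71928 + 0 + 272 = 72200.

72200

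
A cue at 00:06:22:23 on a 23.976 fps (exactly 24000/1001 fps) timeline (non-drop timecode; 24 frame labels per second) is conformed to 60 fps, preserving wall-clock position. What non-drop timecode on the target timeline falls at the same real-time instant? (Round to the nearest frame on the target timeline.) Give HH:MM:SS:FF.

00:06:23:20

Source frame index: (0×3600 + 6×60 + 22) × 24 + 23 = 9191.
Real time: 9191 / (24000/1001) = 9200191/24000 s.
Target frame: (9200191/24000) × (60) = 9200191/400 ≈ 23000.478 → 23000.
At 60 labels/s: frame 23000 → 00:06:23:20.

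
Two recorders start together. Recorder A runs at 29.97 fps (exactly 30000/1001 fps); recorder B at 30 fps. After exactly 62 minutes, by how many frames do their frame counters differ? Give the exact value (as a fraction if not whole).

62 min = 3720 s.
A emits 30000/1001 × 3720 = 111600000/1001 frames; B emits 30 × 3720 = 111600.
Difference = 111600/1001 frames (≈ 111.4885); B is ahead of A.

111600/1001 frames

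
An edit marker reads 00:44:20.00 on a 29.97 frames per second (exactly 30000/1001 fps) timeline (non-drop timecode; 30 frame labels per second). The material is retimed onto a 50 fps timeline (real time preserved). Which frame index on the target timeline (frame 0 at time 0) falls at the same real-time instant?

frame 133133

Source frame index: (0×3600 + 44×60 + 20) × 30 + 0 = 79800.
Real time: 79800 / (30000/1001) = 133133/50 s.
Target frame: (133133/50) × (50) = 133133.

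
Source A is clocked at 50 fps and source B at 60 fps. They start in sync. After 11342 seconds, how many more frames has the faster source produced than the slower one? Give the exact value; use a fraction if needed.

A emits 50 × 11342 = 567100 frames; B emits 60 × 11342 = 680520.
Difference = 113420 frames; B is ahead of A.

113420 frames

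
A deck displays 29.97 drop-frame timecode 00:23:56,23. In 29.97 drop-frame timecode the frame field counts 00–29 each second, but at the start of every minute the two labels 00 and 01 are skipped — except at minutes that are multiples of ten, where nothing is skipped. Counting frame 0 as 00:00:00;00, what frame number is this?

43061

As if non-drop at 30 labels/s: (0 × 3600 + 23 × 60 + 56) × 30 + 23 = 43103.
Minute boundaries passed: 23; those not divisible by 10: 23 − 2 = 21; dropped labels = 2 × 21 = 42.
Actual frame index = 43103 − 42 = 43061.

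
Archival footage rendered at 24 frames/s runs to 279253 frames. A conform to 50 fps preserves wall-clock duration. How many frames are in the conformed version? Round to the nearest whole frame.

581777 frames

Frames at target rate = 279253 × (50) / (24) = 6981325/12 ≈ 581777.083.
Nearest whole frame: 581777.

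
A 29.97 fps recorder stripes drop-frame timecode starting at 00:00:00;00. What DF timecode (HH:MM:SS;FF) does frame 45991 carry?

Each 10-minute DF block holds 10 × 60 × 30 − 9 × 2 = 17982 frames. 45991 ÷ 17982 → 2 full blocks, remainder 10027.
Within the partial block the first minute is 1800 frames and each further minute 1798, so 5 further minute boundaries passed. Total skipped labels = 18 × 2 + 2 × 5 = 46.
Non-drop label index = 45991 + 46 = 46037; at 30 labels/s that is 00:25:34:17, i.e. DF 00:25:34;17.

00:25:34;17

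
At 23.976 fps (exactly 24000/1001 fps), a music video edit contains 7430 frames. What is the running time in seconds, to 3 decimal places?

Running time = 7430 × 1001/24000 = 743743/2400 s ≈ 309.893 s.

309.893 seconds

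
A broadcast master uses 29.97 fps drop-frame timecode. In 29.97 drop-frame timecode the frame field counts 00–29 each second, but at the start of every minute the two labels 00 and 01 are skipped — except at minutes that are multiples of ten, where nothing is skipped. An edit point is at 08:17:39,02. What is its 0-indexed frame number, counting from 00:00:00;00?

Complete 10-minute blocks: 49, each 17982 frames → 881118.
Remaining 7 whole minutes in the current block: 1800 + 6 × 1798 = 12588 frames.
Within the current minute: 39 × 30 + 2 − 2 = 1170 (labels ;00/;01 skipped at this minute). Total = 881118 + 12588 + 1170 = 894876.

894876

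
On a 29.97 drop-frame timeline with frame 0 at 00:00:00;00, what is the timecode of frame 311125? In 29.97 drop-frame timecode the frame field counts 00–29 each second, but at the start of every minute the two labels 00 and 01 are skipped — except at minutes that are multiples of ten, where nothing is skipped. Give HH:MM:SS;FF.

02:53:01;07

Each 10-minute DF block holds 10 × 60 × 30 − 9 × 2 = 17982 frames. 311125 ÷ 17982 → 17 full blocks, remainder 5431.
Within the partial block the first minute is 1800 frames and each further minute 1798, so 3 further minute boundaries passed. Total skipped labels = 18 × 17 + 2 × 3 = 312.
Non-drop label index = 311125 + 312 = 311437; at 30 labels/s that is 02:53:01:07, i.e. DF 02:53:01;07.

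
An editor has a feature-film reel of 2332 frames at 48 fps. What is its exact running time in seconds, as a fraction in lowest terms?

Running time = 2332 ÷ (48) = 2332 × 1/48 = 583/12 s.

583/12 seconds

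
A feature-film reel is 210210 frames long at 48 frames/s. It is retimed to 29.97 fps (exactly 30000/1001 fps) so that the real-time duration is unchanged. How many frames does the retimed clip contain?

Target frames = source frames × (target rate / source rate) = 210210 × (30000/1001)/(48) = 210210 × 625/1001 = 131250.

131250 frames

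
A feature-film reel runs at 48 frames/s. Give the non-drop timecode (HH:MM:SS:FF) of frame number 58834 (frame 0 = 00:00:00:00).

00:20:25:34

58834 ÷ 48 = 1225 full seconds, remainder 34 frames.
1225 s = 0 h 20 min 25 s.
Timecode: 00:20:25:34.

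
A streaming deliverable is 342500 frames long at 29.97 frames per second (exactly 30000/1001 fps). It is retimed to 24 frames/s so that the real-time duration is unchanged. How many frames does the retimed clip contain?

Target frames = source frames × (target rate / source rate) = 342500 × (24)/(30000/1001) = 342500 × 1001/1250 = 274274.

274274 frames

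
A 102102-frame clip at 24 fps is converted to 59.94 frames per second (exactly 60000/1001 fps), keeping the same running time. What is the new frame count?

Target frames = source frames × (target rate / source rate) = 102102 × (60000/1001)/(24) = 102102 × 2500/1001 = 255000.

255000 frames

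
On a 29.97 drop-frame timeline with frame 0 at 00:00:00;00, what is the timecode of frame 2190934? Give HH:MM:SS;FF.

20:18:24;08

Ten DF minutes hold 17982 frames, so frame 2190934 lies in block 121 (frames 2175822–2193803) with 15112 frames into that block.
The block's first minute is 1800 frames and the rest 1798 each; 15112 frames reaches minute 8, so 121 × 18 + 8 × 2 = 2194 labels have been skipped so far.
Adding those back, label number 2190934 + 2194 = 2193128 at 30 labels/s is 73104 s + 8 f = 20 h 18 min 24 s frame 8, i.e. 20:18:24;08.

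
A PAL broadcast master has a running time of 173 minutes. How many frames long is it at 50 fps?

173 min = 10380 s.
Frames = 10380 × 50 = 519000.

519000 frames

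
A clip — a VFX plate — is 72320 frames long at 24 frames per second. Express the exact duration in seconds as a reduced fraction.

9040/3 seconds

Running time = 72320 ÷ (24) = 72320 × 1/24 = 9040/3 s.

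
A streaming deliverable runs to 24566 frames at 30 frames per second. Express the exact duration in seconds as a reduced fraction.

12283/15 seconds

Running time = 24566 ÷ (30) = 24566 × 1/30 = 12283/15 s.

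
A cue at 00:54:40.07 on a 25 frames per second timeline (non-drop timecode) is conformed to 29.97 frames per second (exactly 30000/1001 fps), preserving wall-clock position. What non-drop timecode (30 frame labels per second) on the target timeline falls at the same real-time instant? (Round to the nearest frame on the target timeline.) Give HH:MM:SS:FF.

00:54:37:00

Source frame index: (0×3600 + 54×60 + 40) × 25 + 7 = 82007.
Real time: 82007 / (25) = 82007/25 s.
Target frame: (82007/25) × (30000/1001) = 98408400/1001 ≈ 98310.090 → 98310.
At 30 labels/s: frame 98310 → 00:54:37:00.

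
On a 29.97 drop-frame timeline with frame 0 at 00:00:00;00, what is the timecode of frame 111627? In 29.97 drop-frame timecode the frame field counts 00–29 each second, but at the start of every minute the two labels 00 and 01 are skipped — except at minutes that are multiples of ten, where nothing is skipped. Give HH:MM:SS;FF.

Ten DF minutes hold 17982 frames, so frame 111627 lies in block 6 (frames 107892–125873) with 3735 frames into that block.
The block's first minute is 1800 frames and the rest 1798 each; 3735 frames reaches minute 2, so 6 × 18 + 2 × 2 = 112 labels have been skipped so far.
Adding those back, label number 111627 + 112 = 111739 at 30 labels/s is 3724 s + 19 f = 1 h 2 min 4 s frame 19, i.e. 01:02:04;19.

01:02:04;19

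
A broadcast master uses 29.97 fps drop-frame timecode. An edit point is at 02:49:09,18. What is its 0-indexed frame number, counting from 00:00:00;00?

Complete 10-minute blocks: 16, each 17982 frames → 287712.
Remaining 9 whole minutes in the current block: 1800 + 8 × 1798 = 16184 frames.
Within the current minute: 9 × 30 + 18 − 2 = 286 (labels ;00/;01 skipped at this minute). Total = 287712 + 16184 + 286 = 304182.

304182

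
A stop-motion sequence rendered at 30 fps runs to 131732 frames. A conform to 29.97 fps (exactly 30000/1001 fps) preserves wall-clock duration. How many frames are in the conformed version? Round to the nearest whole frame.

131600 frames

Frames at target rate = 131732 × (30000/1001) / (30) = 131732000/1001 ≈ 131600.400.
Nearest whole frame: 131600.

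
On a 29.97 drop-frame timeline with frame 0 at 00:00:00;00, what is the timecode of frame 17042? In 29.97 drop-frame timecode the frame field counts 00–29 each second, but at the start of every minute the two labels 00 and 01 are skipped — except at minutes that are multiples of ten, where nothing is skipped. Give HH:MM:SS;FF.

Ten DF minutes hold 17982 frames, so frame 17042 lies in block 0 (frames 0–17981) with 17042 frames into that block.
The block's first minute is 1800 frames and the rest 1798 each; 17042 frames reaches minute 9, so 0 × 18 + 9 × 2 = 18 labels have been skipped so far.
Adding those back, label number 17042 + 18 = 17060 at 30 labels/s is 568 s + 20 f = 0 h 9 min 28 s frame 20, i.e. 00:09:28;20.

00:09:28;20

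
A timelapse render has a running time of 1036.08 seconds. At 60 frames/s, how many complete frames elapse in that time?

Frames = 1036.08 × 60 = 310824/5 ≈ 62164.8000.
Complete frames: 62164.

62164 frames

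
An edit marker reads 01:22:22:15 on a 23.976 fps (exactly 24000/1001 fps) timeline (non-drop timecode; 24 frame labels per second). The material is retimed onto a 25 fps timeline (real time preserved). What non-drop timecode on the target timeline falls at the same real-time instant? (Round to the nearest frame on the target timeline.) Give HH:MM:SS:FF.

Source frame index: (1×3600 + 22×60 + 22) × 24 + 15 = 118623.
Real time: 118623 / (24000/1001) = 39580541/8000 s.
Target frame: (39580541/8000) × (25) = 39580541/320 ≈ 123689.191 → 123689.
At 25 labels/s: frame 123689 → 01:22:27:14.

01:22:27:14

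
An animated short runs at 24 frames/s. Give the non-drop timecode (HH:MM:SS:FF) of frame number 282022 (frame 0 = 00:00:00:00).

282022 ÷ 24 = 11750 full seconds, remainder 22 frames.
11750 s = 3 h 15 min 50 s.
Timecode: 03:15:50:22.

03:15:50:22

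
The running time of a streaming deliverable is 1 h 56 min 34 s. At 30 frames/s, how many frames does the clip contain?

209820 frames

1 h 56 min 34 s = 6994 s.
Frames = 6994 × 30 = 209820.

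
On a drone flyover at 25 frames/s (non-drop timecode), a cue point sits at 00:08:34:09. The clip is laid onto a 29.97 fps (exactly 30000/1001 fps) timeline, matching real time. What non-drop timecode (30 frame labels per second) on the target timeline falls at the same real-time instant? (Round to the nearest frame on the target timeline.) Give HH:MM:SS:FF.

00:08:33:25

Source frame index: (0×3600 + 8×60 + 34) × 25 + 9 = 12859.
Real time: 12859 / (25) = 12859/25 s.
Target frame: (12859/25) × (30000/1001) = 200400/13 ≈ 15415.385 → 15415.
At 30 labels/s: frame 15415 → 00:08:33:25.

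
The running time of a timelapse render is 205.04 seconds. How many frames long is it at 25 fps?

5126 frames

Frames = 205.04 × 25 = 5126.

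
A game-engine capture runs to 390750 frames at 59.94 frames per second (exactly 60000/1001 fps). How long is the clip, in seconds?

Running time = 390750 / (60000/1001) = 6519.0125 s.

6519.0125 seconds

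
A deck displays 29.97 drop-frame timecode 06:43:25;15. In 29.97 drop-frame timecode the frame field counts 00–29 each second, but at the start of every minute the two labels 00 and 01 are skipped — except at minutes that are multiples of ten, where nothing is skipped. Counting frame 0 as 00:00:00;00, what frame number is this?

725439

As if non-drop at 30 labels/s: (6 × 3600 + 43 × 60 + 25) × 30 + 15 = 726165.
Minute boundaries passed: 403; those not divisible by 10: 403 − 40 = 363; dropped labels = 2 × 363 = 726.
Actual frame index = 726165 − 726 = 725439.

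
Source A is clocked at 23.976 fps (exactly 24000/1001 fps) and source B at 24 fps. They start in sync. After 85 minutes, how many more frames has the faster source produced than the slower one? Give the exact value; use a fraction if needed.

122400/1001 frames

85 min = 5100 s.
A emits 24000/1001 × 5100 = 122400000/1001 frames; B emits 24 × 5100 = 122400.
Difference = 122400/1001 frames (≈ 122.2777); B is ahead of A.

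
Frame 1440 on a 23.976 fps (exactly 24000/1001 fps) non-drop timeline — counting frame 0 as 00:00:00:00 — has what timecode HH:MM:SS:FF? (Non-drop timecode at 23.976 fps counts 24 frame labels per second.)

1440 ÷ 24 = 60 full seconds, remainder 0 frames.
60 s = 0 h 1 min 0 s.
Timecode: 00:01:00:00.

00:01:00:00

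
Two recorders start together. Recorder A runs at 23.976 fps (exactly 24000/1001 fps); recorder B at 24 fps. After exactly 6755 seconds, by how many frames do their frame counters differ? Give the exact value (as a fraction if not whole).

A emits 24000/1001 × 6755 = 23160000/143 frames; B emits 24 × 6755 = 162120.
Difference = 23160/143 frames (≈ 161.9580); B is ahead of A.

23160/143 frames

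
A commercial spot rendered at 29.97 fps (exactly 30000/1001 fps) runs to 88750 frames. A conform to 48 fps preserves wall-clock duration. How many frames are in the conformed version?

Target frames = source frames × (target rate / source rate) = 88750 × (48)/(30000/1001) = 88750 × 1001/625 = 142142.

142142 frames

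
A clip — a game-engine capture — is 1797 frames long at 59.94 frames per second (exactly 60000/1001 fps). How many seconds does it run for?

Running time = 1797 / (60000/1001) = 29.97995 s.

29.97995 seconds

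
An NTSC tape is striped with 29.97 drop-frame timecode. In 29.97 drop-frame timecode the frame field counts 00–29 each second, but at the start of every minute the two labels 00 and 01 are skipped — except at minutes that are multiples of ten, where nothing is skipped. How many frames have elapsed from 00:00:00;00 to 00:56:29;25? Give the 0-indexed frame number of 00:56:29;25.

101593

Complete 10-minute blocks: 5, each 17982 frames → 89910.
Remaining 6 whole minutes in the current block: 1800 + 5 × 1798 = 10790 frames.
Within the current minute: 29 × 30 + 25 − 2 = 893 (labels ;00/;01 skipped at this minute). Total = 89910 + 10790 + 893 = 101593.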